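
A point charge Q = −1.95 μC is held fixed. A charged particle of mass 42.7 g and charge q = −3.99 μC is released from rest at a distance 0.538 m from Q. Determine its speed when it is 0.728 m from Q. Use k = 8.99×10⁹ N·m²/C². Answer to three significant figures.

Only the electrostatic force acts, so mechanical energy is conserved: ½mv² = U₁ − U₂ = kQq(1/r₁ − 1/r₂).
U₁ − U₂ = (8.99×10⁹ N·m²/C²)(-1.95×10⁻⁶ C)(-3.99×10⁻⁶ C)(1/0.538 − 1/0.728) = 0.0339 J.
v = √(2·0.0339/0.0427) = 1.26 m/s.

1.26 m/s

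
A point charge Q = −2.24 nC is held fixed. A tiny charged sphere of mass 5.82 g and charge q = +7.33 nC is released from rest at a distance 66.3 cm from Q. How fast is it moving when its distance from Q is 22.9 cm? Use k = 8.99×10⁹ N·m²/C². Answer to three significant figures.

0.0120 m/s

Only the electrostatic force acts, so mechanical energy is conserved: ½mv² = U₁ − U₂ = kQq(1/r₁ − 1/r₂).
U₁ − U₂ = (8.99×10⁹ N·m²/C²)(-2.24×10⁻⁹ C)(7.33×10⁻⁹ C)(1/0.663 − 1/0.229) = 4.22×10⁻⁷ J.
v = √(2·4.22×10⁻⁷/5.82×10⁻³) = 0.0120 m/s.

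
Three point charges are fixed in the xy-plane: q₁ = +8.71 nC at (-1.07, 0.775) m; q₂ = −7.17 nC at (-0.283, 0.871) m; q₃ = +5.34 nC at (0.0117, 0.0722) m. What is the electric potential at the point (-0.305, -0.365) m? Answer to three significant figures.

The total potential is the scalar sum of each charge's contribution, V = Σ kqᵢ/rᵢ.
Distances from the field point to each charge: r₁ = 1.37 m, r₂ = 1.24 m, r₃ = 0.540 m.
V = k[(8.71×10⁻⁹)/(1.37) + (-7.17×10⁻⁹)/(1.24) + (5.34×10⁻⁹)/(0.540)] = 93.8 V.

93.8 V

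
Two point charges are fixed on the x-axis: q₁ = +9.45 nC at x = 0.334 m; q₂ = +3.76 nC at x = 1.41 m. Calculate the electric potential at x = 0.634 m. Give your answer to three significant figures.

The total potential is the scalar sum of each charge's contribution, V = Σ kqᵢ/rᵢ.
Distances from the field point to each charge: r₁ = 0.300 m, r₂ = 0.776 m.
V = k[(9.45×10⁻⁹)/(0.300) + (3.76×10⁻⁹)/(0.776)] = 327 V.

327 V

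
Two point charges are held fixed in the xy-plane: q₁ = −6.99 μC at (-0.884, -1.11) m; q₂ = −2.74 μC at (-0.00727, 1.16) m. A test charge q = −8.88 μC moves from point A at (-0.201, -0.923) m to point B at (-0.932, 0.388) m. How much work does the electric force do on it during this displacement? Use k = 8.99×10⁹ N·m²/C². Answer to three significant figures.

The work done by the electric force is W_field = −ΔU = −q(V_B − V_A) = q(V_A − V_B).
At A: distances to the source charges are 0.708 m, 2.09 m; V_A = Σ kqᵢ/rᵢ = -1.01×10⁵ V.
At B: distances to the source charges are 1.50 m, 1.20 m; V_B = Σ kqᵢ/rᵢ = -6.24×10⁴ V.
ΔV = V_B − V_A = 3.81×10⁴ V.
W_field = −qΔV = −(-8.88×10⁻⁶ C)(3.81×10⁴ V) = 0.339 J.

0.339 J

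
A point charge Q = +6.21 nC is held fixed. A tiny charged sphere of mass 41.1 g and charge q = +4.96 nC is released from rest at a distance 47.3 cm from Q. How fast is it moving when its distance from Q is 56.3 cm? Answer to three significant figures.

2.13×10⁻³ m/s

Only the electrostatic force acts, so mechanical energy is conserved: ½mv² = U₁ − U₂ = kQq(1/r₁ − 1/r₂).
U₁ − U₂ = (8.99×10⁹ N·m²/C²)(6.21×10⁻⁹ C)(4.96×10⁻⁹ C)(1/0.473 − 1/0.563) = 9.36×10⁻⁸ J.
v = √(2·9.36×10⁻⁸/0.0411) = 2.13×10⁻³ m/s.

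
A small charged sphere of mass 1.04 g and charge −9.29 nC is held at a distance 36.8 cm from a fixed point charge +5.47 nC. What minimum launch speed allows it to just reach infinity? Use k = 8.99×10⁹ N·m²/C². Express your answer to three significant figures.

0.0489 m/s

To just escape, total mechanical energy must reach zero at infinity: ½mv²_min + U = 0, so ½mv²_min = −U = |kQq|/r.
|U| = |kQq|/r = (8.99×10⁹ N·m²/C²)(5.47×10⁻⁹)(9.29×10⁻⁹)/(0.368) = 1.24×10⁻⁶ J.
v_min = √(2|U|/m) = √(2·1.24×10⁻⁶/1.04×10⁻³) = 0.0489 m/s.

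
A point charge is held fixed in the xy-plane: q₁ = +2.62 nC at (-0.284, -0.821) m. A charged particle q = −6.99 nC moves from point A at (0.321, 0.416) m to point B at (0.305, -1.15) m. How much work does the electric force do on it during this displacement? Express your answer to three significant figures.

1.24×10⁻⁷ J

The work done by the electric force is W_field = −ΔU = −q(V_B − V_A) = q(V_A − V_B).
At A: distance to the source charge is 1.38 m; V_A = kq₁/r = 17.1 V.
At B: distance to the source charge is 0.675 m; V_B = kq₁/r = 34.9 V.
ΔV = V_B − V_A = 17.8 V.
W_field = −qΔV = −(-6.99×10⁻⁹ C)(17.8 V) = 1.24×10⁻⁷ J.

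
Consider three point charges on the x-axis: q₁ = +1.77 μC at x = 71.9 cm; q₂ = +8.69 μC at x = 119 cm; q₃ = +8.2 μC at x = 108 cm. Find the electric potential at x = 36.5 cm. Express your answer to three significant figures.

Electric potential is a scalar, so the contributions from each charge add algebraically: V = Σ kqᵢ/rᵢ.
Distances from the field point to each charge: r₁ = 0.354 m, r₂ = 0.825 m, r₃ = 0.715 m.
V = k[(1.77×10⁻⁶)/(0.354) + (8.69×10⁻⁶)/(0.825) + (8.20×10⁻⁶)/(0.715)] = 2.43×10⁵ V.

2.43×10⁵ V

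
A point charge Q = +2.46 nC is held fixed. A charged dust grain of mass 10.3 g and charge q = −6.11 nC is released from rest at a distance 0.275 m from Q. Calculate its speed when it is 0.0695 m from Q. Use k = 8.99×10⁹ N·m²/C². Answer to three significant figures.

0.0168 m/s

Only the electrostatic force acts, so mechanical energy is conserved: ½mv² = U₁ − U₂ = kQq(1/r₁ − 1/r₂).
U₁ − U₂ = (8.99×10⁹ N·m²/C²)(2.46×10⁻⁹ C)(-6.11×10⁻⁹ C)(1/0.275 − 1/0.0695) = 1.45×10⁻⁶ J.
v = √(2·1.45×10⁻⁶/0.0103) = 0.0168 m/s.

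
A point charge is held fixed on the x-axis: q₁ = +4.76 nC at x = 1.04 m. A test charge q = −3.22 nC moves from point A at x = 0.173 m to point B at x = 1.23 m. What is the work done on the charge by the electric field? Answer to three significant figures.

5.66×10⁻⁷ J

The work done by the electric force is W_field = −ΔU = −q(V_B − V_A) = q(V_A − V_B).
At A: distance to the source charge is 0.867 m; V_A = kq₁/r = 49.4 V.
At B: distance to the source charge is 0.190 m; V_B = kq₁/r = 225 V.
ΔV = V_B − V_A = 176 V.
W_field = −qΔV = −(-3.22×10⁻⁹ C)(176 V) = 5.66×10⁻⁷ J.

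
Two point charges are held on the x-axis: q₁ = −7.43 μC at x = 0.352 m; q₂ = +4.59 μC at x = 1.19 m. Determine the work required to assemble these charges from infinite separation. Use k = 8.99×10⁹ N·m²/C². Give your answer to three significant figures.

The assembly work is the sum of pairwise potential energies, U = Σ_{i<j} kqᵢqⱼ/rᵢⱼ.
Pair separations: r₁₂ = 0.838 m.
U = (-0.366) = -0.366 J.

-0.366 J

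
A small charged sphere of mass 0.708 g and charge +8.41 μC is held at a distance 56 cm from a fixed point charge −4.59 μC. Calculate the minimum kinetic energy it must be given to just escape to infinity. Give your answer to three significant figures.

To just escape, total mechanical energy must reach zero at infinity: ½mv²_min + U = 0, so ½mv²_min = −U = |kQq|/r.
|U| = |kQq|/r = (8.99×10⁹ N·m²/C²)(4.59×10⁻⁶)(8.41×10⁻⁶)/(0.560) = 0.620 J.

0.620 J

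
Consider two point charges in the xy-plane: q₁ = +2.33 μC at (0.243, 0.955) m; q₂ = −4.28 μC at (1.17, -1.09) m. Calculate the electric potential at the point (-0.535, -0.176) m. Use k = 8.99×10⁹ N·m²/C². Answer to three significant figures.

-4630 V

The total potential is the scalar sum of each charge's contribution, V = Σ kqᵢ/rᵢ.
Distances from the field point to each charge: r₁ = 1.37 m, r₂ = 1.93 m.
V = k[(2.33×10⁻⁶)/(1.37) + (-4.28×10⁻⁶)/(1.93)] = -4630 V.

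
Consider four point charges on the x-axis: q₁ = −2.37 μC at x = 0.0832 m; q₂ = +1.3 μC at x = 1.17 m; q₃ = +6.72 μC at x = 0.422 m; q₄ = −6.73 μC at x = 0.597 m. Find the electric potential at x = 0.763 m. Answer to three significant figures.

Electric potential is a scalar, so the contributions from each charge add algebraically: V = Σ kqᵢ/rᵢ.
Distances from the field point to each charge: r₁ = 0.680 m, r₂ = 0.407 m, r₃ = 0.341 m, r₄ = 0.166 m.
V = k[(-2.37×10⁻⁶)/(0.680) + (1.30×10⁻⁶)/(0.407) + (6.72×10⁻⁶)/(0.341) + (-6.73×10⁻⁶)/(0.166)] = -1.90×10⁵ V.

-1.90×10⁵ V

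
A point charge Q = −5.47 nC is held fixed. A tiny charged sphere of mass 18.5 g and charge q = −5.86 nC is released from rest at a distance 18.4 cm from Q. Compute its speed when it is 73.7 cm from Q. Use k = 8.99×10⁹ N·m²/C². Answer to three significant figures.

Only the electrostatic force acts, so mechanical energy is conserved: ½mv² = U₁ − U₂ = kQq(1/r₁ − 1/r₂).
U₁ − U₂ = (8.99×10⁹ N·m²/C²)(-5.47×10⁻⁹ C)(-5.86×10⁻⁹ C)(1/0.184 − 1/0.737) = 1.18×10⁻⁶ J.
v = √(2·1.18×10⁻⁶/0.0185) = 0.0113 m/s.

0.0113 m/s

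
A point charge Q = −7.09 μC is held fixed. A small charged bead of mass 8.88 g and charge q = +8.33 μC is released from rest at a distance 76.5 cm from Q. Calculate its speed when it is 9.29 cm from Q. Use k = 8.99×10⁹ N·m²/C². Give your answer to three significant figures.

33.6 m/s

Only the electrostatic force acts, so mechanical energy is conserved: ½mv² = U₁ − U₂ = kQq(1/r₁ − 1/r₂).
U₁ − U₂ = (8.99×10⁹ N·m²/C²)(-7.09×10⁻⁶ C)(8.33×10⁻⁶ C)(1/0.765 − 1/0.0929) = 5.02 J.
v = √(2·5.02/8.88×10⁻³) = 33.6 m/s.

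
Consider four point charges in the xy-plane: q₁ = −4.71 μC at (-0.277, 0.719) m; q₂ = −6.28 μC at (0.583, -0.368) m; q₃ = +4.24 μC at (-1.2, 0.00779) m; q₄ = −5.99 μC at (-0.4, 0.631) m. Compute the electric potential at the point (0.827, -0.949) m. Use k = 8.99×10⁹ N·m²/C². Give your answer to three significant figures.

-1.21×10⁵ V

Electric potential is a scalar, so the contributions from each charge add algebraically: V = Σ kqᵢ/rᵢ.
Distances from the field point to each charge: r₁ = 2.00 m, r₂ = 0.630 m, r₃ = 2.24 m, r₄ = 2.00 m.
V = k[(-4.71×10⁻⁶)/(2.00) + (-6.28×10⁻⁶)/(0.630) + (4.24×10⁻⁶)/(2.24) + (-5.99×10⁻⁶)/(2.00)] = -1.21×10⁵ V.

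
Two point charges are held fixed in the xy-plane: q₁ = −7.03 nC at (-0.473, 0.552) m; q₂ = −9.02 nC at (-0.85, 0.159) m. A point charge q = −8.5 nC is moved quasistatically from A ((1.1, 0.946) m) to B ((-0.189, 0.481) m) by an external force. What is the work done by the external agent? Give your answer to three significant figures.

For quasistatic motion the external work equals the change in potential energy: W_ext = qΔV = q(V_B − V_A).
At A: distances to the source charges are 1.62 m, 2.10 m; V_A = Σ kqᵢ/rᵢ = -77.5 V.
At B: distances to the source charges are 0.293 m, 0.735 m; V_B = Σ kqᵢ/rᵢ = -326 V.
ΔV = V_B − V_A = -249 V.
W_ext = qΔV = (-8.50×10⁻⁹ C)(-249 V) = 2.11×10⁻⁶ J.

2.11×10⁻⁶ J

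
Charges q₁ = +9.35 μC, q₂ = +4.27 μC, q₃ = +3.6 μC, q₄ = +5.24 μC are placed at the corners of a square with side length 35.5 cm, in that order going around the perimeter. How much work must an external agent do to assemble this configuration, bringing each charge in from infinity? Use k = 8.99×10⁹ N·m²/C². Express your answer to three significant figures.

4.12 J

The work to assemble the configuration equals its total potential energy, U = Σ kqᵢqⱼ/rᵢⱼ over all pairs.
The four side pairs have separation 0.355 m and the two diagonal pairs 0.502 m.
Summing all 6 pair terms gives U = 4.12 J.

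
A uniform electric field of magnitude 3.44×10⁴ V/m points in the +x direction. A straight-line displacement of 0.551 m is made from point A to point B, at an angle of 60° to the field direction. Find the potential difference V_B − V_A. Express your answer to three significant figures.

Only the component of displacement along E changes the potential: ΔV = −E·d·cosθ.
ΔV = −(3.44×10⁴ V/m)(0.551 m)cos60° = -9480 V.

-9480 V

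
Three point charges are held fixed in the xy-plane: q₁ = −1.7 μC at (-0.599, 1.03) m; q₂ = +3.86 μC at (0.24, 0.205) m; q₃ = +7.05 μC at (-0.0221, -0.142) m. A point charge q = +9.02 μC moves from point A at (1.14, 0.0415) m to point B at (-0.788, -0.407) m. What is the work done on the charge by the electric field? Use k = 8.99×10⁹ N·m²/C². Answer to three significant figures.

The work done by the electric force is W_field = −ΔU = −q(V_B − V_A) = q(V_A − V_B).
At A: distances to the source charges are 2.00 m, 0.915 m, 1.18 m; V_A = Σ kqᵢ/rᵢ = 8.42×10⁴ V.
At B: distances to the source charges are 1.45 m, 1.20 m, 0.810 m; V_B = Σ kqᵢ/rᵢ = 9.67×10⁴ V.
ΔV = V_B − V_A = 1.25×10⁴ V.
W_field = −qΔV = −(9.02×10⁻⁶ C)(1.25×10⁴ V) = -0.113 J.

-0.113 J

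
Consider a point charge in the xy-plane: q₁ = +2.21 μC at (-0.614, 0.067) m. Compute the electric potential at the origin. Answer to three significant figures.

Electric potential is a scalar, so the contributions from each charge add algebraically: V = Σ kqᵢ/rᵢ.
Distances from the field point to each charge: r₁ = 0.618 m.
V = k[(2.21×10⁻⁶)/(0.618)] = 3.22×10⁴ V.

3.22×10⁴ V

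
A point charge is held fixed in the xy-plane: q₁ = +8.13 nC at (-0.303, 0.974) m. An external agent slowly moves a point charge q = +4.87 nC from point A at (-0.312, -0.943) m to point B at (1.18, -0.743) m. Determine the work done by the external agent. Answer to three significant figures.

For quasistatic motion the external work equals the change in potential energy: W_ext = qΔV = q(V_B − V_A).
At A: distance to the source charge is 1.92 m; V_A = kq₁/r = 38.1 V.
At B: distance to the source charge is 2.27 m; V_B = kq₁/r = 32.2 V.
ΔV = V_B − V_A = -5.91 V.
W_ext = qΔV = (4.87×10⁻⁹ C)(-5.91 V) = -2.88×10⁻⁸ J.

-2.88×10⁻⁸ J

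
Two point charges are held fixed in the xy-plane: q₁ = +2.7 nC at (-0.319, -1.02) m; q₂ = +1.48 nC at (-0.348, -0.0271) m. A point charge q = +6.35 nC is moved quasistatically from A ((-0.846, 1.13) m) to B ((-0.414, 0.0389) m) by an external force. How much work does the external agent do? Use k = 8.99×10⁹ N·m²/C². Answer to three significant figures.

9.13×10⁻⁷ J

For quasistatic motion the external work equals the change in potential energy: W_ext = qΔV = q(V_B − V_A).
At A: distances to the source charges are 2.21 m, 1.26 m; V_A = Σ kqᵢ/rᵢ = 21.5 V.
At B: distances to the source charges are 1.06 m, 0.0933 m; V_B = Σ kqᵢ/rᵢ = 165 V.
ΔV = V_B − V_A = 144 V.
W_ext = qΔV = (6.35×10⁻⁹ C)(144 V) = 9.13×10⁻⁷ J.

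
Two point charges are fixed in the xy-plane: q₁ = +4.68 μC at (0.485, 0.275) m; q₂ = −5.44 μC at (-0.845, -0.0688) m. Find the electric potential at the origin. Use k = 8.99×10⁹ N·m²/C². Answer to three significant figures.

The total potential is the scalar sum of each charge's contribution, V = Σ kqᵢ/rᵢ.
Distances from the field point to each charge: r₁ = 0.558 m, r₂ = 0.848 m.
V = k[(4.68×10⁻⁶)/(0.558) + (-5.44×10⁻⁶)/(0.848)] = 1.78×10⁴ V.

1.78×10⁴ V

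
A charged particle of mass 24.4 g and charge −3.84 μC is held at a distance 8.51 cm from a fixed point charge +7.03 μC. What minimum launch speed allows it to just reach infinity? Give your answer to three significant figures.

15.3 m/s

To just escape, total mechanical energy must reach zero at infinity: ½mv²_min + U = 0, so ½mv²_min = −U = |kQq|/r.
|U| = |kQq|/r = (8.99×10⁹ N·m²/C²)(7.03×10⁻⁶)(3.84×10⁻⁶)/(0.0851) = 2.85 J.
v_min = √(2|U|/m) = √(2·2.85/0.0244) = 15.3 m/s.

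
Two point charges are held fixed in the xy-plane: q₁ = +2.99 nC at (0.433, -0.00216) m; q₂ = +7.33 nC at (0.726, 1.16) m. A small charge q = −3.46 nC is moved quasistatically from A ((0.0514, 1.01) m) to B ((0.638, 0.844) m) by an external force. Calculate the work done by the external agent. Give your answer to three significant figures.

-3.86×10⁻⁷ J

For quasistatic motion the external work equals the change in potential energy: W_ext = qΔV = q(V_B − V_A).
At A: distances to the source charges are 1.08 m, 0.691 m; V_A = Σ kqᵢ/rᵢ = 120 V.
At B: distances to the source charges are 0.871 m, 0.328 m; V_B = Σ kqᵢ/rᵢ = 232 V.
ΔV = V_B − V_A = 112 V.
W_ext = qΔV = (-3.46×10⁻⁹ C)(112 V) = -3.86×10⁻⁷ J.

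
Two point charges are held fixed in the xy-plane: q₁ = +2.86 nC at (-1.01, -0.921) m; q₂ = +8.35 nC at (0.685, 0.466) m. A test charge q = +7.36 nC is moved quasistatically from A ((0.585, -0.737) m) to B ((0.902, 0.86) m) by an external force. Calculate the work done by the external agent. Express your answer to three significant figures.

7.25×10⁻⁷ J

For quasistatic motion the external work equals the change in potential energy: W_ext = qΔV = q(V_B − V_A).
At A: distances to the source charges are 1.61 m, 1.21 m; V_A = Σ kqᵢ/rᵢ = 78.2 V.
At B: distances to the source charges are 2.61 m, 0.450 m; V_B = Σ kqᵢ/rᵢ = 177 V.
ΔV = V_B − V_A = 98.5 V.
W_ext = qΔV = (7.36×10⁻⁹ C)(98.5 V) = 7.25×10⁻⁷ J.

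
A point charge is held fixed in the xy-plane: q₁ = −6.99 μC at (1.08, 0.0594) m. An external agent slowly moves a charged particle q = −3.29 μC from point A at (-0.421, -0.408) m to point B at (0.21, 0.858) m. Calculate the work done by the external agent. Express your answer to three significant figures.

For quasistatic motion the external work equals the change in potential energy: W_ext = qΔV = q(V_B − V_A).
At A: distance to the source charge is 1.57 m; V_A = kq₁/r = -4.00×10⁴ V.
At B: distance to the source charge is 1.18 m; V_B = kq₁/r = -5.32×10⁴ V.
ΔV = V_B − V_A = -1.32×10⁴ V.
W_ext = qΔV = (-3.29×10⁻⁶ C)(-1.32×10⁴ V) = 0.0436 J.

0.0436 J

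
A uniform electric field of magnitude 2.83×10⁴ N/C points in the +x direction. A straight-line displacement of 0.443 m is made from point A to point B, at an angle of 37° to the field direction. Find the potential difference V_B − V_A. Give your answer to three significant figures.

-1.00×10⁴ V

Only the component of displacement along E changes the potential: ΔV = −E·d·cosθ.
ΔV = −(2.83×10⁴ V/m)(0.443 m)cos37° = -1.00×10⁴ V.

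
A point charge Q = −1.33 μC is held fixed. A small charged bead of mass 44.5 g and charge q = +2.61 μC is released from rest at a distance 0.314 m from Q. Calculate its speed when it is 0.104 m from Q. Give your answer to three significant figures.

Only the electrostatic force acts, so mechanical energy is conserved: ½mv² = U₁ − U₂ = kQq(1/r₁ − 1/r₂).
U₁ − U₂ = (8.99×10⁹ N·m²/C²)(-1.33×10⁻⁶ C)(2.61×10⁻⁶ C)(1/0.314 − 1/0.104) = 0.201 J.
v = √(2·0.201/0.0445) = 3.00 m/s.

3.00 m/s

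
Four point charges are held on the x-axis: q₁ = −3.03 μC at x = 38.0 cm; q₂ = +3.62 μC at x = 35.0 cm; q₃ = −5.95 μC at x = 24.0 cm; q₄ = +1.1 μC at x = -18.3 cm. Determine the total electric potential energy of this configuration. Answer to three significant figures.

The work to assemble the configuration equals its total potential energy, U = Σ kqᵢqⱼ/rᵢⱼ over all pairs.
Pair separations: r₁₂ = 0.0300 m, r₁₃ = 0.140 m, r₁₄ = 0.563 m, r₂₃ = 0.110 m, r₂₄ = 0.533 m, r₃₄ = 0.423 m.
Summing all 6 pair terms gives U = -4.01 J.

-4.01 J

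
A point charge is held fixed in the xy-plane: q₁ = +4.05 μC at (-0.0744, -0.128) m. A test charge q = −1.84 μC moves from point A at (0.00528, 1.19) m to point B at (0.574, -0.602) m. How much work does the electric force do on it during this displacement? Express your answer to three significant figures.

The work done by the electric force is W_field = −ΔU = −q(V_B − V_A) = q(V_A − V_B).
At A: distance to the source charge is 1.32 m; V_A = kq₁/r = 2.76×10⁴ V.
At B: distance to the source charge is 0.803 m; V_B = kq₁/r = 4.53×10⁴ V.
ΔV = V_B − V_A = 1.78×10⁴ V.
W_field = −qΔV = −(-1.84×10⁻⁶ C)(1.78×10⁴ V) = 0.0327 J.

0.0327 J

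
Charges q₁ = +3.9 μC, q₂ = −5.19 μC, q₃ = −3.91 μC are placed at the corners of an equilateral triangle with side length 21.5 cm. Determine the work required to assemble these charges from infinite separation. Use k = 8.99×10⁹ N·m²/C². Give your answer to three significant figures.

-0.635 J

The assembly work is the sum of pairwise potential energies, U = Σ_{i<j} kqᵢqⱼ/rᵢⱼ.
All three pair separations equal the side length, 0.215 m.
U = (-0.846) + (-0.638) + (0.849) = -0.635 J.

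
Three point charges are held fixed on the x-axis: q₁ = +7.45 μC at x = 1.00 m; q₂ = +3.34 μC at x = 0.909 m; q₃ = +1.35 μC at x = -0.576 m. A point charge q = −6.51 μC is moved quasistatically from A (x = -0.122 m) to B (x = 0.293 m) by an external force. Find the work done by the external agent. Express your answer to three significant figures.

-0.273 J

For quasistatic motion the external work equals the change in potential energy: W_ext = qΔV = q(V_B − V_A).
At A: distances to the source charges are 1.12 m, 1.03 m, 0.454 m; V_A = Σ kqᵢ/rᵢ = 1.16×10⁵ V.
At B: distances to the source charges are 0.707 m, 0.616 m, 0.869 m; V_B = Σ kqᵢ/rᵢ = 1.57×10⁵ V.
ΔV = V_B − V_A = 4.19×10⁴ V.
W_ext = qΔV = (-6.51×10⁻⁶ C)(4.19×10⁴ V) = -0.273 J.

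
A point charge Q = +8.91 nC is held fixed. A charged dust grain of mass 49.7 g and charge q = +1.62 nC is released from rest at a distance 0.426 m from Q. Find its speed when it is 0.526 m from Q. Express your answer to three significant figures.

1.53×10⁻³ m/s

Only the electrostatic force acts, so mechanical energy is conserved: ½mv² = U₁ − U₂ = kQq(1/r₁ − 1/r₂).
U₁ − U₂ = (8.99×10⁹ N·m²/C²)(8.91×10⁻⁹ C)(1.62×10⁻⁹ C)(1/0.426 − 1/0.526) = 5.79×10⁻⁸ J.
v = √(2·5.79×10⁻⁸/0.0497) = 1.53×10⁻³ m/s.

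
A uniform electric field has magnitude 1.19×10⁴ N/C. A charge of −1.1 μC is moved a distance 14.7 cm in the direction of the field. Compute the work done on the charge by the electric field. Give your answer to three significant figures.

-1.92×10⁻³ J

The potential change for a displacement 14.7 cm in the direction of the field is ΔV = −Ed = -1750 V.
W_field = −qΔV = -1.92×10⁻³ J.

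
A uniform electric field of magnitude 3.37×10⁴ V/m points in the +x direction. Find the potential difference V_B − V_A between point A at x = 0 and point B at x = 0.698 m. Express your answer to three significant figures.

-2.35×10⁴ V

In a uniform field, potential decreases in the direction of E: V_B − V_A = −E·Δx.
V_B − V_A = −(3.37×10⁴ V/m)(0.698 m) = -2.35×10⁴ V.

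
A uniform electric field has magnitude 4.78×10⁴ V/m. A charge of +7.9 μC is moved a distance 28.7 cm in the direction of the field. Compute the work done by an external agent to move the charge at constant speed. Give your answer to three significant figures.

-0.108 J

The potential change for a displacement 28.7 cm in the direction of the field is ΔV = −Ed = -1.37×10⁴ V.
W_ext = qΔV = -0.108 J.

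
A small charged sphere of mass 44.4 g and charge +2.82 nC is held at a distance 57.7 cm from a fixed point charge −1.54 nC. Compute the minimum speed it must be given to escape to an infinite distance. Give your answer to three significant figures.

1.75×10⁻³ m/s

To just escape, total mechanical energy must reach zero at infinity: ½mv²_min + U = 0, so ½mv²_min = −U = |kQq|/r.
|U| = |kQq|/r = (8.99×10⁹ N·m²/C²)(1.54×10⁻⁹)(2.82×10⁻⁹)/(0.577) = 6.77×10⁻⁸ J.
v_min = √(2|U|/m) = √(2·6.77×10⁻⁸/0.0444) = 1.75×10⁻³ m/s.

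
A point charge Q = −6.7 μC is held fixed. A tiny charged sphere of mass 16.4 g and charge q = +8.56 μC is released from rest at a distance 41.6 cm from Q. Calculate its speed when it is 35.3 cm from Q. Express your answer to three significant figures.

5.19 m/s

Only the electrostatic force acts, so mechanical energy is conserved: ½mv² = U₁ − U₂ = kQq(1/r₁ − 1/r₂).
U₁ − U₂ = (8.99×10⁹ N·m²/C²)(-6.70×10⁻⁶ C)(8.56×10⁻⁶ C)(1/0.416 − 1/0.353) = 0.221 J.
v = √(2·0.221/0.0164) = 5.19 m/s.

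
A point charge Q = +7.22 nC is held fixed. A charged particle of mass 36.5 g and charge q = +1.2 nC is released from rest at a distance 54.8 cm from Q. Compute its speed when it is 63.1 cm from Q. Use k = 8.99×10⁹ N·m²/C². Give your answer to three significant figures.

1.01×10⁻³ m/s

Only the electrostatic force acts, so mechanical energy is conserved: ½mv² = U₁ − U₂ = kQq(1/r₁ − 1/r₂).
U₁ − U₂ = (8.99×10⁹ N·m²/C²)(7.22×10⁻⁹ C)(1.20×10⁻⁹ C)(1/0.548 − 1/0.631) = 1.87×10⁻⁸ J.
v = √(2·1.87×10⁻⁸/0.0365) = 1.01×10⁻³ m/s.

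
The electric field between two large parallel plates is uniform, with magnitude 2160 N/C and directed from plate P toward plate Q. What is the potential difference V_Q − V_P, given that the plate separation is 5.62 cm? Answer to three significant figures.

In a uniform field, potential decreases in the direction of E: ΔV = −E·d for a displacement d parallel to E.
Going from P to Q is a displacement of 5.62 cm along the field, so V_Q − V_P = −Ed = -121 V.

-121 V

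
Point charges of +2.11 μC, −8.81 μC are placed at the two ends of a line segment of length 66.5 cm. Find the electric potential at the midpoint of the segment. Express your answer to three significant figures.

The total potential is the scalar sum of each charge's contribution, V = Σ kqᵢ/rᵢ.
Each charge is 0.333 m from the midpoint.
V = k[(2.11×10⁻⁶)/(0.333) + (-8.81×10⁻⁶)/(0.333)] = -1.81×10⁵ V.

-1.81×10⁵ V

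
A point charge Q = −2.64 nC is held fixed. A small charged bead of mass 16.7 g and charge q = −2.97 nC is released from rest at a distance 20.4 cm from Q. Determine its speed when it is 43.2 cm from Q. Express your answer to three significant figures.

4.67×10⁻³ m/s

Only the electrostatic force acts, so mechanical energy is conserved: ½mv² = U₁ − U₂ = kQq(1/r₁ − 1/r₂).
U₁ − U₂ = (8.99×10⁹ N·m²/C²)(-2.64×10⁻⁹ C)(-2.97×10⁻⁹ C)(1/0.204 − 1/0.432) = 1.82×10⁻⁷ J.
v = √(2·1.82×10⁻⁷/0.0167) = 4.67×10⁻³ m/s.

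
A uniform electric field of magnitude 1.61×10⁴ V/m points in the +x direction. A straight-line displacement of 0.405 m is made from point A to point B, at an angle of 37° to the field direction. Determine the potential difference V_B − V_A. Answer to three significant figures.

-5210 V

Only the component of displacement along E changes the potential: ΔV = −E·d·cosθ.
ΔV = −(1.61×10⁴ V/m)(0.405 m)cos37° = -5210 V.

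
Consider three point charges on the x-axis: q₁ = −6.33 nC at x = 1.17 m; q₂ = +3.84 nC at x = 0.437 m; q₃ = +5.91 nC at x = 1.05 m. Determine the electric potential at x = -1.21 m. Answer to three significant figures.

The total potential is the scalar sum of each charge's contribution, V = Σ kqᵢ/rᵢ.
Distances from the field point to each charge: r₁ = 2.38 m, r₂ = 1.65 m, r₃ = 2.26 m.
V = k[(-6.33×10⁻⁹)/(2.38) + (3.84×10⁻⁹)/(1.65) + (5.91×10⁻⁹)/(2.26)] = 20.6 V.

20.6 V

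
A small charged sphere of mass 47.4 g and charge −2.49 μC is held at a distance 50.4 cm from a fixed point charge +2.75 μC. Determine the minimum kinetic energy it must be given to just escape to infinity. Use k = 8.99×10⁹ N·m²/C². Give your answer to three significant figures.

To just escape, total mechanical energy must reach zero at infinity: ½mv²_min + U = 0, so ½mv²_min = −U = |kQq|/r.
|U| = |kQq|/r = (8.99×10⁹ N·m²/C²)(2.75×10⁻⁶)(2.49×10⁻⁶)/(0.504) = 0.122 J.

0.122 J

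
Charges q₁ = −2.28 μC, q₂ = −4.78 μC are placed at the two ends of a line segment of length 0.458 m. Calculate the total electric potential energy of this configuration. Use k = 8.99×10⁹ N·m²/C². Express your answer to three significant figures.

0.214 J

The assembly work is the sum of pairwise potential energies, U = Σ_{i<j} kqᵢqⱼ/rᵢⱼ.
The separation is r = 0.458 m.
U = (0.214) = 0.214 J.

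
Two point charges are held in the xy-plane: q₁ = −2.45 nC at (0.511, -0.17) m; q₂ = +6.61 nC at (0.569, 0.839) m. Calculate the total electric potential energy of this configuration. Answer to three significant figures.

The work to assemble the configuration equals its total potential energy, U = Σ kqᵢqⱼ/rᵢⱼ over all pairs.
Pair separations: r₁₂ = 1.01 m.
U = (-1.44×10⁻⁷) = -1.44×10⁻⁷ J.

-1.44×10⁻⁷ J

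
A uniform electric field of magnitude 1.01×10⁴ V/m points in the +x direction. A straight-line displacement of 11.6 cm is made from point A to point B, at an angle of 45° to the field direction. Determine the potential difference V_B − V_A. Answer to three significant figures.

-828 V

Only the component of displacement along E changes the potential: ΔV = −E·d·cosθ.
ΔV = −(1.01×10⁴ V/m)(0.116 m)cos45° = -828 V.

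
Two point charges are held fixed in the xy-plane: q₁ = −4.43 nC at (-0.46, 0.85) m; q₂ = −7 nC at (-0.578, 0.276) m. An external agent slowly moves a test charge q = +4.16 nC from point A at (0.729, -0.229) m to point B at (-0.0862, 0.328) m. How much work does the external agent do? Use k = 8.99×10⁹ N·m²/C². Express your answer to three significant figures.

For quasistatic motion the external work equals the change in potential energy: W_ext = qΔV = q(V_B − V_A).
At A: distances to the source charges are 1.61 m, 1.40 m; V_A = Σ kqᵢ/rᵢ = -69.7 V.
At B: distances to the source charges are 0.642 m, 0.495 m; V_B = Σ kqᵢ/rᵢ = -189 V.
ΔV = V_B − V_A = -120 V.
W_ext = qΔV = (4.16×10⁻⁹ C)(-120 V) = -4.97×10⁻⁷ J.

-4.97×10⁻⁷ J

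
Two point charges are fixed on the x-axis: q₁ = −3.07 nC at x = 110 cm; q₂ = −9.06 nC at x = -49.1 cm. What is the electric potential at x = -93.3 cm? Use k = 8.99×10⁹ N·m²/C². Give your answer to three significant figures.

-198 V

Electric potential is a scalar, so the contributions from each charge add algebraically: V = Σ kqᵢ/rᵢ.
Distances from the field point to each charge: r₁ = 2.03 m, r₂ = 0.442 m.
V = k[(-3.07×10⁻⁹)/(2.03) + (-9.06×10⁻⁹)/(0.442)] = -198 V.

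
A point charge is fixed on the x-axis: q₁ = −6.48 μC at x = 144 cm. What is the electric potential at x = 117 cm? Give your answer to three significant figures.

The total potential is the scalar sum of each charge's contribution, V = Σ kqᵢ/rᵢ.
V = k[(-6.48×10⁻⁶)/(0.270)] = -2.16×10⁵ V.

-2.16×10⁵ V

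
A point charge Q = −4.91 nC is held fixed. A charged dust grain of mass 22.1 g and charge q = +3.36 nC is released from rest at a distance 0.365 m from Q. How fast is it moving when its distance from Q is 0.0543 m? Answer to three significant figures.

0.0145 m/s

Only the electrostatic force acts, so mechanical energy is conserved: ½mv² = U₁ − U₂ = kQq(1/r₁ − 1/r₂).
U₁ − U₂ = (8.99×10⁹ N·m²/C²)(-4.91×10⁻⁹ C)(3.36×10⁻⁹ C)(1/0.365 − 1/0.0543) = 2.33×10⁻⁶ J.
v = √(2·2.33×10⁻⁶/0.0221) = 0.0145 m/s.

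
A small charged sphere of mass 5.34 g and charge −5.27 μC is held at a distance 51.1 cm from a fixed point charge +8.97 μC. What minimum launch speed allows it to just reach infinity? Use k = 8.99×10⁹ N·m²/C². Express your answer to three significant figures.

To just escape, total mechanical energy must reach zero at infinity: ½mv²_min + U = 0, so ½mv²_min = −U = |kQq|/r.
|U| = |kQq|/r = (8.99×10⁹ N·m²/C²)(8.97×10⁻⁶)(5.27×10⁻⁶)/(0.511) = 0.832 J.
v_min = √(2|U|/m) = √(2·0.832/5.34×10⁻³) = 17.6 m/s.

17.6 m/s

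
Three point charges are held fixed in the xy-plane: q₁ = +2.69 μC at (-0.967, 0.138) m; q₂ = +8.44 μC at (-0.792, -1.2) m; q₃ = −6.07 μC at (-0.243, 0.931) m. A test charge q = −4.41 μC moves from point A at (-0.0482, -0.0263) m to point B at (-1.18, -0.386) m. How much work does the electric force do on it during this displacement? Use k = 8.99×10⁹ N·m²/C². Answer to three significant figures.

The work done by the electric force is W_field = −ΔU = −q(V_B − V_A) = q(V_A − V_B).
At A: distances to the source charges are 0.933 m, 1.39 m, 0.977 m; V_A = Σ kqᵢ/rᵢ = 2.47×10⁴ V.
At B: distances to the source charges are 0.566 m, 0.902 m, 1.62 m; V_B = Σ kqᵢ/rᵢ = 9.31×10⁴ V.
ΔV = V_B − V_A = 6.85×10⁴ V.
W_field = −qΔV = −(-4.41×10⁻⁶ C)(6.85×10⁴ V) = 0.302 J.

0.302 J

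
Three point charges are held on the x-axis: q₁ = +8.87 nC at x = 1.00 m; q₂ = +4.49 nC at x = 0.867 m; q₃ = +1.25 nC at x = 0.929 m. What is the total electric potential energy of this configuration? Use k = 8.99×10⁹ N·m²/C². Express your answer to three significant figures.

4.91×10⁻⁶ J

The work to assemble the configuration equals its total potential energy, U = Σ kqᵢqⱼ/rᵢⱼ over all pairs.
Pair separations: r₁₂ = 0.133 m, r₁₃ = 0.0710 m, r₂₃ = 0.0620 m.
U = (2.69×10⁻⁶) + (1.40×10⁻⁶) + (8.14×10⁻⁷) = 4.91×10⁻⁶ J.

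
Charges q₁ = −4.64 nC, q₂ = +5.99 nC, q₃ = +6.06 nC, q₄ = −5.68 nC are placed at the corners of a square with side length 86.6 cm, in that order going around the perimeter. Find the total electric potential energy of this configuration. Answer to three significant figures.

The assembly work is the sum of pairwise potential energies, U = Σ_{i<j} kqᵢqⱼ/rᵢⱼ.
The four side pairs have separation 0.866 m and the two diagonal pairs 1.22 m.
Summing all 6 pair terms gives U = -4.52×10⁻⁷ J.

-4.52×10⁻⁷ J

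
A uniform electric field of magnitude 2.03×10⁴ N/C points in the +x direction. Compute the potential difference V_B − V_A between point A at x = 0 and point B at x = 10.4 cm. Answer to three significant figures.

-2110 V

In a uniform field, potential decreases in the direction of E: V_B − V_A = −E·Δx.
V_B − V_A = −(2.03×10⁴ V/m)(0.104 m) = -2110 V.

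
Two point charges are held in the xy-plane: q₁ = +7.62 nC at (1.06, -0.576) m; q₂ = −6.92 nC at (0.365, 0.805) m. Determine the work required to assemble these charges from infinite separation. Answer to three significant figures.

-3.07×10⁻⁷ J

The assembly work is the sum of pairwise potential energies, U = Σ_{i<j} kqᵢqⱼ/rᵢⱼ.
Pair separations: r₁₂ = 1.55 m.
U = (-3.07×10⁻⁷) = -3.07×10⁻⁷ J.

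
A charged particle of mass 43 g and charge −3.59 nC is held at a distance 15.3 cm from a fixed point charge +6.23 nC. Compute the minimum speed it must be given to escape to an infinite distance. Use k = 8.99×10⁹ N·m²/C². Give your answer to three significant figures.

To just escape, total mechanical energy must reach zero at infinity: ½mv²_min + U = 0, so ½mv²_min = −U = |kQq|/r.
|U| = |kQq|/r = (8.99×10⁹ N·m²/C²)(6.23×10⁻⁹)(3.59×10⁻⁹)/(0.153) = 1.31×10⁻⁶ J.
v_min = √(2|U|/m) = √(2·1.31×10⁻⁶/0.0430) = 7.82×10⁻³ m/s.

7.82×10⁻³ m/s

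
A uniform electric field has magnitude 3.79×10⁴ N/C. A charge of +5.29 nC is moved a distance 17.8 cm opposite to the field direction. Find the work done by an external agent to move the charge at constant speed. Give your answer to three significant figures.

3.57×10⁻⁵ J

The potential change for a displacement 17.8 cm opposite to the field direction is ΔV = +Ed = 6750 V.
W_ext = qΔV = 3.57×10⁻⁵ J.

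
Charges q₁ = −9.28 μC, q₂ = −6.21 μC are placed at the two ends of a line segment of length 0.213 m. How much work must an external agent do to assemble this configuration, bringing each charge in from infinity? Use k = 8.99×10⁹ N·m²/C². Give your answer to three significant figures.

2.43 J

The assembly work is the sum of pairwise potential energies, U = Σ_{i<j} kqᵢqⱼ/rᵢⱼ.
The separation is r = 0.213 m.
U = (2.43) = 2.43 J.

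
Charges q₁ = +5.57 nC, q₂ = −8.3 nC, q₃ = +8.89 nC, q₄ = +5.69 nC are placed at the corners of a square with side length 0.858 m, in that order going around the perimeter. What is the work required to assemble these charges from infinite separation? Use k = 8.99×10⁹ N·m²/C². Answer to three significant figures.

-3.78×10⁻⁷ J

The assembly work is the sum of pairwise potential energies, U = Σ_{i<j} kqᵢqⱼ/rᵢⱼ.
The four side pairs have separation 0.858 m and the two diagonal pairs 1.21 m.
Summing all 6 pair terms gives U = -3.78×10⁻⁷ J.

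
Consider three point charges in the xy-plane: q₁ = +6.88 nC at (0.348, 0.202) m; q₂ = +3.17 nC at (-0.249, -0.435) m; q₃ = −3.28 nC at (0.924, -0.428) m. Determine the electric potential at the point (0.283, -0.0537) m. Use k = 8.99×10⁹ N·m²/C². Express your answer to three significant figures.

238 V

The total potential is the scalar sum of each charge's contribution, V = Σ kqᵢ/rᵢ.
Distances from the field point to each charge: r₁ = 0.264 m, r₂ = 0.655 m, r₃ = 0.742 m.
V = k[(6.88×10⁻⁹)/(0.264) + (3.17×10⁻⁹)/(0.655) + (-3.28×10⁻⁹)/(0.742)] = 238 V.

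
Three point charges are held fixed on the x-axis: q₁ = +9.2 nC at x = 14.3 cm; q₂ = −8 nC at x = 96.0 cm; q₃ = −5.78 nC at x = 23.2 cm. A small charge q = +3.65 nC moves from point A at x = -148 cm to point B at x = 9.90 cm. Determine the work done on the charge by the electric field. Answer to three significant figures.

-5.16×10⁻⁶ J

The work done by the electric force is W_field = −ΔU = −q(V_B − V_A) = q(V_A − V_B).
At A: distances to the source charges are 1.62 m, 2.44 m, 1.71 m; V_A = Σ kqᵢ/rᵢ = -8.87 V.
At B: distances to the source charges are 0.0440 m, 0.861 m, 0.133 m; V_B = Σ kqᵢ/rᵢ = 1410 V.
ΔV = V_B − V_A = 1410 V.
W_field = −qΔV = −(3.65×10⁻⁹ C)(1410 V) = -5.16×10⁻⁶ J.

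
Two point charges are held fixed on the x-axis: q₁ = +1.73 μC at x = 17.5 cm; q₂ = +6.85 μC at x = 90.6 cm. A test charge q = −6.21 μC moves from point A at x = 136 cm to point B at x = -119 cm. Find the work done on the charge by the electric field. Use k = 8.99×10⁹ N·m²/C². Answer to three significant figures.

-0.671 J

The work done by the electric force is W_field = −ΔU = −q(V_B − V_A) = q(V_A − V_B).
At A: distances to the source charges are 1.19 m, 0.454 m; V_A = Σ kqᵢ/rᵢ = 1.49×10⁵ V.
At B: distances to the source charges are 1.36 m, 2.10 m; V_B = Σ kqᵢ/rᵢ = 4.08×10⁴ V.
ΔV = V_B − V_A = -1.08×10⁵ V.
W_field = −qΔV = −(-6.21×10⁻⁶ C)(-1.08×10⁵ V) = -0.671 J.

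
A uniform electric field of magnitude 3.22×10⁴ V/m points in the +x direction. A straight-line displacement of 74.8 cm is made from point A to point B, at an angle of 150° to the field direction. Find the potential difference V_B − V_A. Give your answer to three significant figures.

Only the component of displacement along E changes the potential: ΔV = −E·d·cosθ.
ΔV = −(3.22×10⁴ V/m)(0.748 m)cos150° = 2.09×10⁴ V.

2.09×10⁴ V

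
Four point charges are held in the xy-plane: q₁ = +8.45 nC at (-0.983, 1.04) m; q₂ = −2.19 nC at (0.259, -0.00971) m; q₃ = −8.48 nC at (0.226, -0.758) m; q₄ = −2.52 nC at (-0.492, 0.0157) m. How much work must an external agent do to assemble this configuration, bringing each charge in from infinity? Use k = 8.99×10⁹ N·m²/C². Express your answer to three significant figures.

-9.72×10⁻⁸ J

The assembly work is the sum of pairwise potential energies, U = Σ_{i<j} kqᵢqⱼ/rᵢⱼ.
Pair separations: r₁₂ = 1.63 m, r₁₃ = 2.17 m, r₁₄ = 1.14 m, r₂₃ = 0.749 m, r₂₄ = 0.751 m, r₃₄ = 1.06 m.
Summing all 6 pair terms gives U = -9.72×10⁻⁸ J.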